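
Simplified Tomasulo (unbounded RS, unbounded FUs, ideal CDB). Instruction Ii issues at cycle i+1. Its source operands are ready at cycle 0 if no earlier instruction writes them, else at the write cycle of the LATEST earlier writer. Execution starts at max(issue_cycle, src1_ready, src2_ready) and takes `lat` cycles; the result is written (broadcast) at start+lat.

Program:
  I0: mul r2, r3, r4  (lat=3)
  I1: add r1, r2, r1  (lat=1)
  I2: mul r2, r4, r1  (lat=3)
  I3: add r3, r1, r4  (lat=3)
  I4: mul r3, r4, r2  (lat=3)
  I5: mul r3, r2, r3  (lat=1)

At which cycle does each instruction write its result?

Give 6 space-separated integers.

Answer: 4 5 8 8 11 12

Derivation:
I0 mul r2: issue@1 deps=(None,None) exec_start@1 write@4
I1 add r1: issue@2 deps=(0,None) exec_start@4 write@5
I2 mul r2: issue@3 deps=(None,1) exec_start@5 write@8
I3 add r3: issue@4 deps=(1,None) exec_start@5 write@8
I4 mul r3: issue@5 deps=(None,2) exec_start@8 write@11
I5 mul r3: issue@6 deps=(2,4) exec_start@11 write@12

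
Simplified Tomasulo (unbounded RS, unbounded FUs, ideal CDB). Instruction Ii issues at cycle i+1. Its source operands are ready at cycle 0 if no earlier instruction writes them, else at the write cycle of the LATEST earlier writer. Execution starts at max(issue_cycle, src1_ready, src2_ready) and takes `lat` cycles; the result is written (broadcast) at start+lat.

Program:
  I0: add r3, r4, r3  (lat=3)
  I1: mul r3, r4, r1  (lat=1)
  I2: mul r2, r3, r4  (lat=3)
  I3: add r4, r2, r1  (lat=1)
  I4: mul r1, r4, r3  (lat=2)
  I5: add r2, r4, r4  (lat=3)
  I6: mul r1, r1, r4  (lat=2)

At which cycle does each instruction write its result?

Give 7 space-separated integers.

Answer: 4 3 6 7 9 10 11

Derivation:
I0 add r3: issue@1 deps=(None,None) exec_start@1 write@4
I1 mul r3: issue@2 deps=(None,None) exec_start@2 write@3
I2 mul r2: issue@3 deps=(1,None) exec_start@3 write@6
I3 add r4: issue@4 deps=(2,None) exec_start@6 write@7
I4 mul r1: issue@5 deps=(3,1) exec_start@7 write@9
I5 add r2: issue@6 deps=(3,3) exec_start@7 write@10
I6 mul r1: issue@7 deps=(4,3) exec_start@9 write@11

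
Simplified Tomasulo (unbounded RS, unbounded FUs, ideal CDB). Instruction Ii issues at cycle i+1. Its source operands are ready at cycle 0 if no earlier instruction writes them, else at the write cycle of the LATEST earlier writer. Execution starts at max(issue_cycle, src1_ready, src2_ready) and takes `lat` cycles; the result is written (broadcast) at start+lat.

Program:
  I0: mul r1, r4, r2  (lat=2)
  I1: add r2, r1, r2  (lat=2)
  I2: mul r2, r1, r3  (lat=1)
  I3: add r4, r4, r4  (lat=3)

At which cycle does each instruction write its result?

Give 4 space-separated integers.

I0 mul r1: issue@1 deps=(None,None) exec_start@1 write@3
I1 add r2: issue@2 deps=(0,None) exec_start@3 write@5
I2 mul r2: issue@3 deps=(0,None) exec_start@3 write@4
I3 add r4: issue@4 deps=(None,None) exec_start@4 write@7

Answer: 3 5 4 7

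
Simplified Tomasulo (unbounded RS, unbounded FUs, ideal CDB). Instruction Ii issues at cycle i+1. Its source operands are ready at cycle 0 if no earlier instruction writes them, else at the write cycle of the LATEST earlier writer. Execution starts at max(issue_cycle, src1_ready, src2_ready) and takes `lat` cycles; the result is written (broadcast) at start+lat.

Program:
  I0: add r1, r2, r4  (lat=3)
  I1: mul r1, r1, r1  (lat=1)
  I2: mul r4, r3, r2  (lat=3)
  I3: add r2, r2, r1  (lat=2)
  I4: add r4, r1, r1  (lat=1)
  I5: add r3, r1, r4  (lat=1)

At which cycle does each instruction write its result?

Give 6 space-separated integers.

Answer: 4 5 6 7 6 7

Derivation:
I0 add r1: issue@1 deps=(None,None) exec_start@1 write@4
I1 mul r1: issue@2 deps=(0,0) exec_start@4 write@5
I2 mul r4: issue@3 deps=(None,None) exec_start@3 write@6
I3 add r2: issue@4 deps=(None,1) exec_start@5 write@7
I4 add r4: issue@5 deps=(1,1) exec_start@5 write@6
I5 add r3: issue@6 deps=(1,4) exec_start@6 write@7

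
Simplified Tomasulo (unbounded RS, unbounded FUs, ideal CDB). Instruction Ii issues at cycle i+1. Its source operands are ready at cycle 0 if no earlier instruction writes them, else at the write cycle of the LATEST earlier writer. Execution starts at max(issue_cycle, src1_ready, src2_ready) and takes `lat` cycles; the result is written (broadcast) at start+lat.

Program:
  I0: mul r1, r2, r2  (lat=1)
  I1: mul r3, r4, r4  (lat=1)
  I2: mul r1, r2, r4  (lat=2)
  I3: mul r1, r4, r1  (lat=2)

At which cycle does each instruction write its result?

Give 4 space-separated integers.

I0 mul r1: issue@1 deps=(None,None) exec_start@1 write@2
I1 mul r3: issue@2 deps=(None,None) exec_start@2 write@3
I2 mul r1: issue@3 deps=(None,None) exec_start@3 write@5
I3 mul r1: issue@4 deps=(None,2) exec_start@5 write@7

Answer: 2 3 5 7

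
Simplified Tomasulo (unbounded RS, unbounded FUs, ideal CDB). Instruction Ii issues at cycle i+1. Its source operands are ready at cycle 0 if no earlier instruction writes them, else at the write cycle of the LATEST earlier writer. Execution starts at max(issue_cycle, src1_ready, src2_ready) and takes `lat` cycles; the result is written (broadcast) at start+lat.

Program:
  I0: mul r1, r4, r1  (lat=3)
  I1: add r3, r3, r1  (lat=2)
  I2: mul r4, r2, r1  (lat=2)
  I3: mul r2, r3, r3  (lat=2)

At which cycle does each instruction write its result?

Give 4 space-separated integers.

Answer: 4 6 6 8

Derivation:
I0 mul r1: issue@1 deps=(None,None) exec_start@1 write@4
I1 add r3: issue@2 deps=(None,0) exec_start@4 write@6
I2 mul r4: issue@3 deps=(None,0) exec_start@4 write@6
I3 mul r2: issue@4 deps=(1,1) exec_start@6 write@8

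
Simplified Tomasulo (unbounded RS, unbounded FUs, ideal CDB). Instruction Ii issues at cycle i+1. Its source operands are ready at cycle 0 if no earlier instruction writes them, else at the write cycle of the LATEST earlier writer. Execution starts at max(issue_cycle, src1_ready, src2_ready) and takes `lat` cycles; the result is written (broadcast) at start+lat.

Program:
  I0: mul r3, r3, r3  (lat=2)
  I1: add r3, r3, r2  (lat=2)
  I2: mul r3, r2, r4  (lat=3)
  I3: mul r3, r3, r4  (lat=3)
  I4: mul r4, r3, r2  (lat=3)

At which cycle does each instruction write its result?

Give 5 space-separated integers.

I0 mul r3: issue@1 deps=(None,None) exec_start@1 write@3
I1 add r3: issue@2 deps=(0,None) exec_start@3 write@5
I2 mul r3: issue@3 deps=(None,None) exec_start@3 write@6
I3 mul r3: issue@4 deps=(2,None) exec_start@6 write@9
I4 mul r4: issue@5 deps=(3,None) exec_start@9 write@12

Answer: 3 5 6 9 12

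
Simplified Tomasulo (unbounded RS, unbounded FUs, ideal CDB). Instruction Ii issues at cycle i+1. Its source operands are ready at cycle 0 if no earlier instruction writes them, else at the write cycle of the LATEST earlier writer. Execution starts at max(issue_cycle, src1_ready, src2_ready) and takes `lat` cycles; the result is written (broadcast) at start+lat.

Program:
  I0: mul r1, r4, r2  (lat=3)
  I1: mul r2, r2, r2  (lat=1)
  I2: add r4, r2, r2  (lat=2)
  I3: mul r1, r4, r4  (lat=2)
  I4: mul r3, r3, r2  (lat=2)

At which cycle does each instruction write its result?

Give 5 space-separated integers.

Answer: 4 3 5 7 7

Derivation:
I0 mul r1: issue@1 deps=(None,None) exec_start@1 write@4
I1 mul r2: issue@2 deps=(None,None) exec_start@2 write@3
I2 add r4: issue@3 deps=(1,1) exec_start@3 write@5
I3 mul r1: issue@4 deps=(2,2) exec_start@5 write@7
I4 mul r3: issue@5 deps=(None,1) exec_start@5 write@7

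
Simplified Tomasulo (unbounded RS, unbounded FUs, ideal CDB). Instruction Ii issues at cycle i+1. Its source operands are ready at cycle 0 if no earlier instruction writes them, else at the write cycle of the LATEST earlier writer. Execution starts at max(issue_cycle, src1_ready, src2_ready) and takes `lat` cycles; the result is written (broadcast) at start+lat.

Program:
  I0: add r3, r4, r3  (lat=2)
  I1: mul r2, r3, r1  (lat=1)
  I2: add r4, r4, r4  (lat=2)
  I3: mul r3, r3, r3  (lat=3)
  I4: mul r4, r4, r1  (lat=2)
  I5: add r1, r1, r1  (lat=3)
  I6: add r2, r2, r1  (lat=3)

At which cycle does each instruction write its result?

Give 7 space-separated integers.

Answer: 3 4 5 7 7 9 12

Derivation:
I0 add r3: issue@1 deps=(None,None) exec_start@1 write@3
I1 mul r2: issue@2 deps=(0,None) exec_start@3 write@4
I2 add r4: issue@3 deps=(None,None) exec_start@3 write@5
I3 mul r3: issue@4 deps=(0,0) exec_start@4 write@7
I4 mul r4: issue@5 deps=(2,None) exec_start@5 write@7
I5 add r1: issue@6 deps=(None,None) exec_start@6 write@9
I6 add r2: issue@7 deps=(1,5) exec_start@9 write@12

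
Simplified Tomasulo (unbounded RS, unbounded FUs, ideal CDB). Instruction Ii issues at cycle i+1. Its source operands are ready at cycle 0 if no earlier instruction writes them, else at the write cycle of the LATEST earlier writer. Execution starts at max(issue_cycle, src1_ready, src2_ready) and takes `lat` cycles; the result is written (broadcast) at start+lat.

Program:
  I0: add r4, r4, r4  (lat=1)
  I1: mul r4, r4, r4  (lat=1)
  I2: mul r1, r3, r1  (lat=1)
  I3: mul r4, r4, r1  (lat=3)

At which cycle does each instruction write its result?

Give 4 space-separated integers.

Answer: 2 3 4 7

Derivation:
I0 add r4: issue@1 deps=(None,None) exec_start@1 write@2
I1 mul r4: issue@2 deps=(0,0) exec_start@2 write@3
I2 mul r1: issue@3 deps=(None,None) exec_start@3 write@4
I3 mul r4: issue@4 deps=(1,2) exec_start@4 write@7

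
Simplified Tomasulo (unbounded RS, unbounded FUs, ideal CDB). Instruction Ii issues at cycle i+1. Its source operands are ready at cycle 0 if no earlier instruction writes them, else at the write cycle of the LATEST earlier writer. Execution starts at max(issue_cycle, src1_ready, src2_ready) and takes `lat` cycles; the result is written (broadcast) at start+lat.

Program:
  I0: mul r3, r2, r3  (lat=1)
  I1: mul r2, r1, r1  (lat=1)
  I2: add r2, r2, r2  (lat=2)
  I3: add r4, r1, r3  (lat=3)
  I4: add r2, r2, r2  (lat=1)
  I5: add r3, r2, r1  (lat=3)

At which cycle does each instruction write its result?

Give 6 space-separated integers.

Answer: 2 3 5 7 6 9

Derivation:
I0 mul r3: issue@1 deps=(None,None) exec_start@1 write@2
I1 mul r2: issue@2 deps=(None,None) exec_start@2 write@3
I2 add r2: issue@3 deps=(1,1) exec_start@3 write@5
I3 add r4: issue@4 deps=(None,0) exec_start@4 write@7
I4 add r2: issue@5 deps=(2,2) exec_start@5 write@6
I5 add r3: issue@6 deps=(4,None) exec_start@6 write@9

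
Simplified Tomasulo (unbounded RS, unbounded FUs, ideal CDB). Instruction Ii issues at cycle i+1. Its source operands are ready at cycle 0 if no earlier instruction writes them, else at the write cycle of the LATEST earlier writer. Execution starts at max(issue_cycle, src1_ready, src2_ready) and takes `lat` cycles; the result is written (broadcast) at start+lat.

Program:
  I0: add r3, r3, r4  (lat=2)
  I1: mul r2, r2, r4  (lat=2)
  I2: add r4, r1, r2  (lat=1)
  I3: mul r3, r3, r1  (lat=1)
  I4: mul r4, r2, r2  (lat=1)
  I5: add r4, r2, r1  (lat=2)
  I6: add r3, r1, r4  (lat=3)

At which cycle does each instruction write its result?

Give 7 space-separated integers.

I0 add r3: issue@1 deps=(None,None) exec_start@1 write@3
I1 mul r2: issue@2 deps=(None,None) exec_start@2 write@4
I2 add r4: issue@3 deps=(None,1) exec_start@4 write@5
I3 mul r3: issue@4 deps=(0,None) exec_start@4 write@5
I4 mul r4: issue@5 deps=(1,1) exec_start@5 write@6
I5 add r4: issue@6 deps=(1,None) exec_start@6 write@8
I6 add r3: issue@7 deps=(None,5) exec_start@8 write@11

Answer: 3 4 5 5 6 8 11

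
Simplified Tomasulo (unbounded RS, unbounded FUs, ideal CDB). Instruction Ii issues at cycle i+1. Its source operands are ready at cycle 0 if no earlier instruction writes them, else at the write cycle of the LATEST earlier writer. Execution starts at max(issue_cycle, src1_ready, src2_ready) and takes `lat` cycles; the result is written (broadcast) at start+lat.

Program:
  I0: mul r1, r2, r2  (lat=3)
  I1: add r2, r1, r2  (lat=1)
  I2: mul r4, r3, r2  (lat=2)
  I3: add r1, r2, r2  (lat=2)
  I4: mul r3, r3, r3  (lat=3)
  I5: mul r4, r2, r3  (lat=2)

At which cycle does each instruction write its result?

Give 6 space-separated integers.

I0 mul r1: issue@1 deps=(None,None) exec_start@1 write@4
I1 add r2: issue@2 deps=(0,None) exec_start@4 write@5
I2 mul r4: issue@3 deps=(None,1) exec_start@5 write@7
I3 add r1: issue@4 deps=(1,1) exec_start@5 write@7
I4 mul r3: issue@5 deps=(None,None) exec_start@5 write@8
I5 mul r4: issue@6 deps=(1,4) exec_start@8 write@10

Answer: 4 5 7 7 8 10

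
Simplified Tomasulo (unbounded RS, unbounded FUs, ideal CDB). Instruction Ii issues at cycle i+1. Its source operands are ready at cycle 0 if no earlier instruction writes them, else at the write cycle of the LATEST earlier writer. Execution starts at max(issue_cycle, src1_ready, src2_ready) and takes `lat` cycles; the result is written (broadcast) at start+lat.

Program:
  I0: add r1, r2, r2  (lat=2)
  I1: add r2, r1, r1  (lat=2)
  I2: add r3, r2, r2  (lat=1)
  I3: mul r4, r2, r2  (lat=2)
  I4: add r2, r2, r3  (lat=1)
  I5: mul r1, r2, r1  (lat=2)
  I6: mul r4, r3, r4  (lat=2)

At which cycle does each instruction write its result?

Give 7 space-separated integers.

Answer: 3 5 6 7 7 9 9

Derivation:
I0 add r1: issue@1 deps=(None,None) exec_start@1 write@3
I1 add r2: issue@2 deps=(0,0) exec_start@3 write@5
I2 add r3: issue@3 deps=(1,1) exec_start@5 write@6
I3 mul r4: issue@4 deps=(1,1) exec_start@5 write@7
I4 add r2: issue@5 deps=(1,2) exec_start@6 write@7
I5 mul r1: issue@6 deps=(4,0) exec_start@7 write@9
I6 mul r4: issue@7 deps=(2,3) exec_start@7 write@9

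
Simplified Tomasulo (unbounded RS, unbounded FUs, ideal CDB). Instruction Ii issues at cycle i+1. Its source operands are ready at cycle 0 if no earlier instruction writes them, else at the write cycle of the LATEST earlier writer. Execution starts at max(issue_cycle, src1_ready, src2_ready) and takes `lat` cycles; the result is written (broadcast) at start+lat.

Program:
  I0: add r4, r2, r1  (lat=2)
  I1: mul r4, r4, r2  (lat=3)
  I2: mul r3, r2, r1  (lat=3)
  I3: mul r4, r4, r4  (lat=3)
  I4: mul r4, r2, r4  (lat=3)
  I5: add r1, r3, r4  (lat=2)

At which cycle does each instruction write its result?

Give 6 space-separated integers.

Answer: 3 6 6 9 12 14

Derivation:
I0 add r4: issue@1 deps=(None,None) exec_start@1 write@3
I1 mul r4: issue@2 deps=(0,None) exec_start@3 write@6
I2 mul r3: issue@3 deps=(None,None) exec_start@3 write@6
I3 mul r4: issue@4 deps=(1,1) exec_start@6 write@9
I4 mul r4: issue@5 deps=(None,3) exec_start@9 write@12
I5 add r1: issue@6 deps=(2,4) exec_start@12 write@14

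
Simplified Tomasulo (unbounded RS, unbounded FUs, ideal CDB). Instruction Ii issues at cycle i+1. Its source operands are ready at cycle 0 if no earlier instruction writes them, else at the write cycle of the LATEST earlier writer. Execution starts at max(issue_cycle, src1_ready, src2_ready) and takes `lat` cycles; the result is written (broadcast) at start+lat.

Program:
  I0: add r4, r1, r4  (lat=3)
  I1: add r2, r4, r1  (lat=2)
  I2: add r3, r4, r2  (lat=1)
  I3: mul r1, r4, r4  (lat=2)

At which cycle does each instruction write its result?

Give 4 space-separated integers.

Answer: 4 6 7 6

Derivation:
I0 add r4: issue@1 deps=(None,None) exec_start@1 write@4
I1 add r2: issue@2 deps=(0,None) exec_start@4 write@6
I2 add r3: issue@3 deps=(0,1) exec_start@6 write@7
I3 mul r1: issue@4 deps=(0,0) exec_start@4 write@6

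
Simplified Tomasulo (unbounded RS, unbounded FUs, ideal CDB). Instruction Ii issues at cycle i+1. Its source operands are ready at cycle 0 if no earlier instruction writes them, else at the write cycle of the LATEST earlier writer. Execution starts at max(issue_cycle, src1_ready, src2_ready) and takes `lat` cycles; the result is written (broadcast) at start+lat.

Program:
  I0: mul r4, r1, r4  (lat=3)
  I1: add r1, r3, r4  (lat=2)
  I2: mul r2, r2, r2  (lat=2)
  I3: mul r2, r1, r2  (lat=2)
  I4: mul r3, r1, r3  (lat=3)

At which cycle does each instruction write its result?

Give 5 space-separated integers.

I0 mul r4: issue@1 deps=(None,None) exec_start@1 write@4
I1 add r1: issue@2 deps=(None,0) exec_start@4 write@6
I2 mul r2: issue@3 deps=(None,None) exec_start@3 write@5
I3 mul r2: issue@4 deps=(1,2) exec_start@6 write@8
I4 mul r3: issue@5 deps=(1,None) exec_start@6 write@9

Answer: 4 6 5 8 9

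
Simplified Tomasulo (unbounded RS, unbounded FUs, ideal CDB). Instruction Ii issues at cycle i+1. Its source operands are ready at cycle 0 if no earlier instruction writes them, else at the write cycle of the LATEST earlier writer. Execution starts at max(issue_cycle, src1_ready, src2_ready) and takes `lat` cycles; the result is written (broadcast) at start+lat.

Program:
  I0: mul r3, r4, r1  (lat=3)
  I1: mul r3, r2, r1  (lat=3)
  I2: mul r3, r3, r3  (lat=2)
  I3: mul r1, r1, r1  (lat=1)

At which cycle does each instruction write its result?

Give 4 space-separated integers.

Answer: 4 5 7 5

Derivation:
I0 mul r3: issue@1 deps=(None,None) exec_start@1 write@4
I1 mul r3: issue@2 deps=(None,None) exec_start@2 write@5
I2 mul r3: issue@3 deps=(1,1) exec_start@5 write@7
I3 mul r1: issue@4 deps=(None,None) exec_start@4 write@5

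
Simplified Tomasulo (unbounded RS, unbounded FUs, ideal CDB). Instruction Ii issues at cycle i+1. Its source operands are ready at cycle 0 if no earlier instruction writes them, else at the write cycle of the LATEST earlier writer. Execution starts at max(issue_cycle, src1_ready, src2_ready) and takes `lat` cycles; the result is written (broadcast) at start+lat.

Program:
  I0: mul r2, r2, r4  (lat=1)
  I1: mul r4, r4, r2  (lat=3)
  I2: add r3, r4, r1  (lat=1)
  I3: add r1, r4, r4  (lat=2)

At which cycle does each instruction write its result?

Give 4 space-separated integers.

Answer: 2 5 6 7

Derivation:
I0 mul r2: issue@1 deps=(None,None) exec_start@1 write@2
I1 mul r4: issue@2 deps=(None,0) exec_start@2 write@5
I2 add r3: issue@3 deps=(1,None) exec_start@5 write@6
I3 add r1: issue@4 deps=(1,1) exec_start@5 write@7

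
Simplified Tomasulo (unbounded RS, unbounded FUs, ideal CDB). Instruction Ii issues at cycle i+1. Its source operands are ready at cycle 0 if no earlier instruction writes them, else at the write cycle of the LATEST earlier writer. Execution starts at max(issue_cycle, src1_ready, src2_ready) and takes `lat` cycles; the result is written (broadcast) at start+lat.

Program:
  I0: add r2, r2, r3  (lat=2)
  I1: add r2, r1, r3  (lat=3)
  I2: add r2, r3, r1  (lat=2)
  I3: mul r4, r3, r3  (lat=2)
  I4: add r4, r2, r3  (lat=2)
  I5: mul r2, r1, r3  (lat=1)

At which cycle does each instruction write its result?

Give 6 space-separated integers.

I0 add r2: issue@1 deps=(None,None) exec_start@1 write@3
I1 add r2: issue@2 deps=(None,None) exec_start@2 write@5
I2 add r2: issue@3 deps=(None,None) exec_start@3 write@5
I3 mul r4: issue@4 deps=(None,None) exec_start@4 write@6
I4 add r4: issue@5 deps=(2,None) exec_start@5 write@7
I5 mul r2: issue@6 deps=(None,None) exec_start@6 write@7

Answer: 3 5 5 6 7 7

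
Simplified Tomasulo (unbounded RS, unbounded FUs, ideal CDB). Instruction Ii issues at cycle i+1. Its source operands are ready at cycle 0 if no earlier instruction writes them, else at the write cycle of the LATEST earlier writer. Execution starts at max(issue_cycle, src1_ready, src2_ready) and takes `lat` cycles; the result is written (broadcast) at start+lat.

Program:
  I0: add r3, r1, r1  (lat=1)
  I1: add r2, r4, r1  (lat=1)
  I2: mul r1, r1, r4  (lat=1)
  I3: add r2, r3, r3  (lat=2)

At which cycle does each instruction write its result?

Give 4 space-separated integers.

I0 add r3: issue@1 deps=(None,None) exec_start@1 write@2
I1 add r2: issue@2 deps=(None,None) exec_start@2 write@3
I2 mul r1: issue@3 deps=(None,None) exec_start@3 write@4
I3 add r2: issue@4 deps=(0,0) exec_start@4 write@6

Answer: 2 3 4 6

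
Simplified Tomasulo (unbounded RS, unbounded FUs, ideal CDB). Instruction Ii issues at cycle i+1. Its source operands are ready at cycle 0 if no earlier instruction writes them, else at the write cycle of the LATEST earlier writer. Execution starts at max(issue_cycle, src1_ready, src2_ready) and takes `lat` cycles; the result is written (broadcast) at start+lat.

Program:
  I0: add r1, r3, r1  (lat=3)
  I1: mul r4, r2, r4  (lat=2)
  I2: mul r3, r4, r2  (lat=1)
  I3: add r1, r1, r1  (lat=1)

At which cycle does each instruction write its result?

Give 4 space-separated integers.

I0 add r1: issue@1 deps=(None,None) exec_start@1 write@4
I1 mul r4: issue@2 deps=(None,None) exec_start@2 write@4
I2 mul r3: issue@3 deps=(1,None) exec_start@4 write@5
I3 add r1: issue@4 deps=(0,0) exec_start@4 write@5

Answer: 4 4 5 5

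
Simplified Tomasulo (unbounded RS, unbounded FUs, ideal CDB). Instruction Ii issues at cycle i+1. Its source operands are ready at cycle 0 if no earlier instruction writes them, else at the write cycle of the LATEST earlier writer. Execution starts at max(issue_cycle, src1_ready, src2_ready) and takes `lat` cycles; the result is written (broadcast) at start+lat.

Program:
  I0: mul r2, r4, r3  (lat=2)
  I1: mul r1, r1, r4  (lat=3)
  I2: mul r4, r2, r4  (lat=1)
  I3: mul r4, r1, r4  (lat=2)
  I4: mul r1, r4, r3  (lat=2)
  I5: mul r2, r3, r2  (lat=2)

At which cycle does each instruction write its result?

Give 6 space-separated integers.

I0 mul r2: issue@1 deps=(None,None) exec_start@1 write@3
I1 mul r1: issue@2 deps=(None,None) exec_start@2 write@5
I2 mul r4: issue@3 deps=(0,None) exec_start@3 write@4
I3 mul r4: issue@4 deps=(1,2) exec_start@5 write@7
I4 mul r1: issue@5 deps=(3,None) exec_start@7 write@9
I5 mul r2: issue@6 deps=(None,0) exec_start@6 write@8

Answer: 3 5 4 7 9 8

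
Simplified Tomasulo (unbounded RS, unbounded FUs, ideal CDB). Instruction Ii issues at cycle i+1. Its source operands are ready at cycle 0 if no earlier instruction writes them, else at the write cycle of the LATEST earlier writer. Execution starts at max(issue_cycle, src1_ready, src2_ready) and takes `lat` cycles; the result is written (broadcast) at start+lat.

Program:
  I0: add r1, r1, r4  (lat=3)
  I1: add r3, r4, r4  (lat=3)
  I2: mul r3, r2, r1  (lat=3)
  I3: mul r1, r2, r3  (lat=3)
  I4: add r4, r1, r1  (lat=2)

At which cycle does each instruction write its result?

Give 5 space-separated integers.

I0 add r1: issue@1 deps=(None,None) exec_start@1 write@4
I1 add r3: issue@2 deps=(None,None) exec_start@2 write@5
I2 mul r3: issue@3 deps=(None,0) exec_start@4 write@7
I3 mul r1: issue@4 deps=(None,2) exec_start@7 write@10
I4 add r4: issue@5 deps=(3,3) exec_start@10 write@12

Answer: 4 5 7 10 12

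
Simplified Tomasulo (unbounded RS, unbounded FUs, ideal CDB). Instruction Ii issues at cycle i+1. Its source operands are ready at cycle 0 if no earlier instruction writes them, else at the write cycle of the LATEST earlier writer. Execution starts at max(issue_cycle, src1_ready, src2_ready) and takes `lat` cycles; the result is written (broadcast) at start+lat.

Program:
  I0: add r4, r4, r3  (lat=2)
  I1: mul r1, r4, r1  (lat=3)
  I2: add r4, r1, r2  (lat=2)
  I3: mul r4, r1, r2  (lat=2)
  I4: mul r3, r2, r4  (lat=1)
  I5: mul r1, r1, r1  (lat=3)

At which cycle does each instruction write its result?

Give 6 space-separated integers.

Answer: 3 6 8 8 9 9

Derivation:
I0 add r4: issue@1 deps=(None,None) exec_start@1 write@3
I1 mul r1: issue@2 deps=(0,None) exec_start@3 write@6
I2 add r4: issue@3 deps=(1,None) exec_start@6 write@8
I3 mul r4: issue@4 deps=(1,None) exec_start@6 write@8
I4 mul r3: issue@5 deps=(None,3) exec_start@8 write@9
I5 mul r1: issue@6 deps=(1,1) exec_start@6 write@9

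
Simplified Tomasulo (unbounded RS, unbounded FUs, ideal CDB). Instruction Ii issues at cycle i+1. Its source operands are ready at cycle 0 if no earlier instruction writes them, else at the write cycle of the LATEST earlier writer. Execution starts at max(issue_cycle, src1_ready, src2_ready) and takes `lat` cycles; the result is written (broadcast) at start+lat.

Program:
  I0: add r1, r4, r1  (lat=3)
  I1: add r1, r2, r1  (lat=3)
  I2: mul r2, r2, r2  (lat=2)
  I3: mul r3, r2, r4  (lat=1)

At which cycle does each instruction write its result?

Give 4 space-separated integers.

I0 add r1: issue@1 deps=(None,None) exec_start@1 write@4
I1 add r1: issue@2 deps=(None,0) exec_start@4 write@7
I2 mul r2: issue@3 deps=(None,None) exec_start@3 write@5
I3 mul r3: issue@4 deps=(2,None) exec_start@5 write@6

Answer: 4 7 5 6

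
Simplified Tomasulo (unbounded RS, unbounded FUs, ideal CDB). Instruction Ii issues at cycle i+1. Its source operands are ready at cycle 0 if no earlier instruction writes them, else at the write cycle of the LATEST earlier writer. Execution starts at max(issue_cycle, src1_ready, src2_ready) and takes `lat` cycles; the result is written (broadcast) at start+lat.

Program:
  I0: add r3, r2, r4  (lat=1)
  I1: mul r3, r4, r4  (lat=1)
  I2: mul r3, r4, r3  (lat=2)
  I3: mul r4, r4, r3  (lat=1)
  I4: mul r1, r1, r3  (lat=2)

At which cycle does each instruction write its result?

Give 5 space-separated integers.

I0 add r3: issue@1 deps=(None,None) exec_start@1 write@2
I1 mul r3: issue@2 deps=(None,None) exec_start@2 write@3
I2 mul r3: issue@3 deps=(None,1) exec_start@3 write@5
I3 mul r4: issue@4 deps=(None,2) exec_start@5 write@6
I4 mul r1: issue@5 deps=(None,2) exec_start@5 write@7

Answer: 2 3 5 6 7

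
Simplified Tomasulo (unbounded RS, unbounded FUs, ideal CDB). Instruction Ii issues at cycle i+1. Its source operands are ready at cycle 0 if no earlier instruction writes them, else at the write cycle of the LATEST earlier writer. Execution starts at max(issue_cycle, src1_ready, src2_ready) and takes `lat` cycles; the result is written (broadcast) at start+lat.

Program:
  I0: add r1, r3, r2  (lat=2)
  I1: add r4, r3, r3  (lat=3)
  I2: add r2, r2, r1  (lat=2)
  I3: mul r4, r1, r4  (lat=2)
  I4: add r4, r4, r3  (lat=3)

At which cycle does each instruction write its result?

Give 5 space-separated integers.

Answer: 3 5 5 7 10

Derivation:
I0 add r1: issue@1 deps=(None,None) exec_start@1 write@3
I1 add r4: issue@2 deps=(None,None) exec_start@2 write@5
I2 add r2: issue@3 deps=(None,0) exec_start@3 write@5
I3 mul r4: issue@4 deps=(0,1) exec_start@5 write@7
I4 add r4: issue@5 deps=(3,None) exec_start@7 write@10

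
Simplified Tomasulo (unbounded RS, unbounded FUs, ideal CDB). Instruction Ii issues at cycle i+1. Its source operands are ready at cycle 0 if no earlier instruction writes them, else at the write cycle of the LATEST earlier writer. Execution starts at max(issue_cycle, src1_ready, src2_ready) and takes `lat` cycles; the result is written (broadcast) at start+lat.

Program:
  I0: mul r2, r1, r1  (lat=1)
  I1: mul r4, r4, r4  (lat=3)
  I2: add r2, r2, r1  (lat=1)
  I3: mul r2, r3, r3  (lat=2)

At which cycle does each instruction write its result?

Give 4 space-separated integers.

Answer: 2 5 4 6

Derivation:
I0 mul r2: issue@1 deps=(None,None) exec_start@1 write@2
I1 mul r4: issue@2 deps=(None,None) exec_start@2 write@5
I2 add r2: issue@3 deps=(0,None) exec_start@3 write@4
I3 mul r2: issue@4 deps=(None,None) exec_start@4 write@6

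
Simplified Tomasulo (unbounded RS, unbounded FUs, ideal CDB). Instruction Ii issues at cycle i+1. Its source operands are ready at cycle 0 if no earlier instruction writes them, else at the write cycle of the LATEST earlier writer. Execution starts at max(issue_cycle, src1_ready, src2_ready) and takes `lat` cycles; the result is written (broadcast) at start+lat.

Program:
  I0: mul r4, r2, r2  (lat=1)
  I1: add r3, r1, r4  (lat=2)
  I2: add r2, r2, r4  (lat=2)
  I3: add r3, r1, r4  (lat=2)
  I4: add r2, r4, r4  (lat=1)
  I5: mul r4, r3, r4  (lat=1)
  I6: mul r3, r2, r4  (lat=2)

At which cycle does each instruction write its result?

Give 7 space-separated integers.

Answer: 2 4 5 6 6 7 9

Derivation:
I0 mul r4: issue@1 deps=(None,None) exec_start@1 write@2
I1 add r3: issue@2 deps=(None,0) exec_start@2 write@4
I2 add r2: issue@3 deps=(None,0) exec_start@3 write@5
I3 add r3: issue@4 deps=(None,0) exec_start@4 write@6
I4 add r2: issue@5 deps=(0,0) exec_start@5 write@6
I5 mul r4: issue@6 deps=(3,0) exec_start@6 write@7
I6 mul r3: issue@7 deps=(4,5) exec_start@7 write@9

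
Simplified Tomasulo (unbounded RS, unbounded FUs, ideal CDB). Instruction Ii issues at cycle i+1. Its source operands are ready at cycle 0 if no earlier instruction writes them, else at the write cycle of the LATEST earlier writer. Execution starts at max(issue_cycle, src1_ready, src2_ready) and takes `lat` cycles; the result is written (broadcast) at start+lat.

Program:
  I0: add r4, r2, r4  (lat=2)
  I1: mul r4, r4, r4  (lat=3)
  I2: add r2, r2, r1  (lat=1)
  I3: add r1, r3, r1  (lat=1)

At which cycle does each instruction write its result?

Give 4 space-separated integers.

I0 add r4: issue@1 deps=(None,None) exec_start@1 write@3
I1 mul r4: issue@2 deps=(0,0) exec_start@3 write@6
I2 add r2: issue@3 deps=(None,None) exec_start@3 write@4
I3 add r1: issue@4 deps=(None,None) exec_start@4 write@5

Answer: 3 6 4 5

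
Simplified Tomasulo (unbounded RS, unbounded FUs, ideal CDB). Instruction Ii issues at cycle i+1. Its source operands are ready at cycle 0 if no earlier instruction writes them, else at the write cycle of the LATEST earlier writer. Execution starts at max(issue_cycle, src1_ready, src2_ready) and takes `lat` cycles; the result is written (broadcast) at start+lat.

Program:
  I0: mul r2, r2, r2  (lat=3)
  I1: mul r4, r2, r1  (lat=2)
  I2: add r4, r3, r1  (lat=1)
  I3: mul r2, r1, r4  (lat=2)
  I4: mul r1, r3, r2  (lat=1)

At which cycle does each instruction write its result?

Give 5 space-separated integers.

Answer: 4 6 4 6 7

Derivation:
I0 mul r2: issue@1 deps=(None,None) exec_start@1 write@4
I1 mul r4: issue@2 deps=(0,None) exec_start@4 write@6
I2 add r4: issue@3 deps=(None,None) exec_start@3 write@4
I3 mul r2: issue@4 deps=(None,2) exec_start@4 write@6
I4 mul r1: issue@5 deps=(None,3) exec_start@6 write@7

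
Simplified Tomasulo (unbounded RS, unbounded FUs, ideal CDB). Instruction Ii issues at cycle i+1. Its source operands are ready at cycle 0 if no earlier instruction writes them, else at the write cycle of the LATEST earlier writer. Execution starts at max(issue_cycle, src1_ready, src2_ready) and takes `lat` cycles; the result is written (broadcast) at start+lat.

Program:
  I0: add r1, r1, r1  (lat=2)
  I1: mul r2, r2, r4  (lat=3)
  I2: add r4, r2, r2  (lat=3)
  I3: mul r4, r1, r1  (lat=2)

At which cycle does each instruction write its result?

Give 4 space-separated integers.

I0 add r1: issue@1 deps=(None,None) exec_start@1 write@3
I1 mul r2: issue@2 deps=(None,None) exec_start@2 write@5
I2 add r4: issue@3 deps=(1,1) exec_start@5 write@8
I3 mul r4: issue@4 deps=(0,0) exec_start@4 write@6

Answer: 3 5 8 6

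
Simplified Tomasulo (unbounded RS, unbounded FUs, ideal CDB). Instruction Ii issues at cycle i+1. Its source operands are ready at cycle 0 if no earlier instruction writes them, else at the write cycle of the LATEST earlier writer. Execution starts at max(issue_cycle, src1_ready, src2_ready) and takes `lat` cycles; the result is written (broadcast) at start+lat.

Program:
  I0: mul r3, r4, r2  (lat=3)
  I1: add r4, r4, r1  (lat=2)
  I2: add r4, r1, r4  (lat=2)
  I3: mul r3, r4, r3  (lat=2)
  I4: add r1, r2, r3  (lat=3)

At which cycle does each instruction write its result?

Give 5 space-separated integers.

I0 mul r3: issue@1 deps=(None,None) exec_start@1 write@4
I1 add r4: issue@2 deps=(None,None) exec_start@2 write@4
I2 add r4: issue@3 deps=(None,1) exec_start@4 write@6
I3 mul r3: issue@4 deps=(2,0) exec_start@6 write@8
I4 add r1: issue@5 deps=(None,3) exec_start@8 write@11

Answer: 4 4 6 8 11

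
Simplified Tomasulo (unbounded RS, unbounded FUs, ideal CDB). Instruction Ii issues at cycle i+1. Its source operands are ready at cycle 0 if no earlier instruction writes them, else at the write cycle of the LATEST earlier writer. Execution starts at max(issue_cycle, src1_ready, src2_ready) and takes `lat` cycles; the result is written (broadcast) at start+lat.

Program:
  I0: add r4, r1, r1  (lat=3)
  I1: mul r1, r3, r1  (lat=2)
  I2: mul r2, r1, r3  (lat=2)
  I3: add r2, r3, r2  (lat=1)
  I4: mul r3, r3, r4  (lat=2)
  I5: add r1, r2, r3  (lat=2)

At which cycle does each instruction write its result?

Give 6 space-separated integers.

Answer: 4 4 6 7 7 9

Derivation:
I0 add r4: issue@1 deps=(None,None) exec_start@1 write@4
I1 mul r1: issue@2 deps=(None,None) exec_start@2 write@4
I2 mul r2: issue@3 deps=(1,None) exec_start@4 write@6
I3 add r2: issue@4 deps=(None,2) exec_start@6 write@7
I4 mul r3: issue@5 deps=(None,0) exec_start@5 write@7
I5 add r1: issue@6 deps=(3,4) exec_start@7 write@9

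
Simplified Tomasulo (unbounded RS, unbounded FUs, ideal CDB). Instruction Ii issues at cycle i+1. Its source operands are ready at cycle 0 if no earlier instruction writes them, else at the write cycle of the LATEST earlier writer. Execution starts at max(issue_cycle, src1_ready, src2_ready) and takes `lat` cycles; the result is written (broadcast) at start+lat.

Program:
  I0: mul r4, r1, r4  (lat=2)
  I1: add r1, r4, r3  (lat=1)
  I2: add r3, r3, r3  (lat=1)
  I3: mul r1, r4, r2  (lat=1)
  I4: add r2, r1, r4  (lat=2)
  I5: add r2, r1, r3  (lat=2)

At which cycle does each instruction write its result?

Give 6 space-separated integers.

I0 mul r4: issue@1 deps=(None,None) exec_start@1 write@3
I1 add r1: issue@2 deps=(0,None) exec_start@3 write@4
I2 add r3: issue@3 deps=(None,None) exec_start@3 write@4
I3 mul r1: issue@4 deps=(0,None) exec_start@4 write@5
I4 add r2: issue@5 deps=(3,0) exec_start@5 write@7
I5 add r2: issue@6 deps=(3,2) exec_start@6 write@8

Answer: 3 4 4 5 7 8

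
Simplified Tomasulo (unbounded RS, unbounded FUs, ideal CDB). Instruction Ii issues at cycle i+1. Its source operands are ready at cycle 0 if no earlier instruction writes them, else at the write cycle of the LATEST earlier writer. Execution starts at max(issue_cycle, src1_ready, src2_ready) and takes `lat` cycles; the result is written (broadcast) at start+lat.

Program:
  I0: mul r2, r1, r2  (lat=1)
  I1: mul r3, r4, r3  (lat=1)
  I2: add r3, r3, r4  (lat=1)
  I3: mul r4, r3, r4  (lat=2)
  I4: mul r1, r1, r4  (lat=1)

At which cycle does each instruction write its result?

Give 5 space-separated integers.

I0 mul r2: issue@1 deps=(None,None) exec_start@1 write@2
I1 mul r3: issue@2 deps=(None,None) exec_start@2 write@3
I2 add r3: issue@3 deps=(1,None) exec_start@3 write@4
I3 mul r4: issue@4 deps=(2,None) exec_start@4 write@6
I4 mul r1: issue@5 deps=(None,3) exec_start@6 write@7

Answer: 2 3 4 6 7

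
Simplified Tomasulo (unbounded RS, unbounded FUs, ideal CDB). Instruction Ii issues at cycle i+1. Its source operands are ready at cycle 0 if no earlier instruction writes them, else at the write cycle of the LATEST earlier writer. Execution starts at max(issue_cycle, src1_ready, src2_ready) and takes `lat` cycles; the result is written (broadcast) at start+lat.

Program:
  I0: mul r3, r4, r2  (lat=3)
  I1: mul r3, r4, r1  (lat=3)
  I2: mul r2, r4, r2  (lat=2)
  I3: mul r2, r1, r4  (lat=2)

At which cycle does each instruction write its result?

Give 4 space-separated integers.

Answer: 4 5 5 6

Derivation:
I0 mul r3: issue@1 deps=(None,None) exec_start@1 write@4
I1 mul r3: issue@2 deps=(None,None) exec_start@2 write@5
I2 mul r2: issue@3 deps=(None,None) exec_start@3 write@5
I3 mul r2: issue@4 deps=(None,None) exec_start@4 write@6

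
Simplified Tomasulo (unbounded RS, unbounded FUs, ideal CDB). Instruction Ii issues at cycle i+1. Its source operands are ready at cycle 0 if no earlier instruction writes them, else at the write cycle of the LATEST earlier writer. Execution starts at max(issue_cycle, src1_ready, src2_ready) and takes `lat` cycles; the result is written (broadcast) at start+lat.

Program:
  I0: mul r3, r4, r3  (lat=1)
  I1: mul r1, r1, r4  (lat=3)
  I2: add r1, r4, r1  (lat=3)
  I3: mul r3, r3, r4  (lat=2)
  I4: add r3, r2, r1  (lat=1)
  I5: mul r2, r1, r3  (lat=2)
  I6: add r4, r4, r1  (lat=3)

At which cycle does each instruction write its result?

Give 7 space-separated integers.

Answer: 2 5 8 6 9 11 11

Derivation:
I0 mul r3: issue@1 deps=(None,None) exec_start@1 write@2
I1 mul r1: issue@2 deps=(None,None) exec_start@2 write@5
I2 add r1: issue@3 deps=(None,1) exec_start@5 write@8
I3 mul r3: issue@4 deps=(0,None) exec_start@4 write@6
I4 add r3: issue@5 deps=(None,2) exec_start@8 write@9
I5 mul r2: issue@6 deps=(2,4) exec_start@9 write@11
I6 add r4: issue@7 deps=(None,2) exec_start@8 write@11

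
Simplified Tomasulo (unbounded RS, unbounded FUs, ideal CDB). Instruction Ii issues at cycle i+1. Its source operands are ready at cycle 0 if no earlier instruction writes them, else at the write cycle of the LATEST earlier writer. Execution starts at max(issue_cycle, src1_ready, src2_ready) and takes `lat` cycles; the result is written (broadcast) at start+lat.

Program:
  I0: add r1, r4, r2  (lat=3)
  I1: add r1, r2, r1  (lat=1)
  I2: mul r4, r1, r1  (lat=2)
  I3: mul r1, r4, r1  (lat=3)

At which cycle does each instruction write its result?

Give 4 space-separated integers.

Answer: 4 5 7 10

Derivation:
I0 add r1: issue@1 deps=(None,None) exec_start@1 write@4
I1 add r1: issue@2 deps=(None,0) exec_start@4 write@5
I2 mul r4: issue@3 deps=(1,1) exec_start@5 write@7
I3 mul r1: issue@4 deps=(2,1) exec_start@7 write@10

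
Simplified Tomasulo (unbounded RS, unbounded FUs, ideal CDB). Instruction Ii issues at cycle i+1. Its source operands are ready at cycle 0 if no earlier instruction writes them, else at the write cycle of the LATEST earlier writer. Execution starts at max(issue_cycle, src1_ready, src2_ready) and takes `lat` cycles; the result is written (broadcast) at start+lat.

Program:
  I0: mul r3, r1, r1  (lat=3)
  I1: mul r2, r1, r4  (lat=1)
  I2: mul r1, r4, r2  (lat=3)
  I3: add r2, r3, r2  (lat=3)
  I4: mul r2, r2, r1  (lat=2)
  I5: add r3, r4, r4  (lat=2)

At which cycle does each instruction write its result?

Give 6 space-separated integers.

Answer: 4 3 6 7 9 8

Derivation:
I0 mul r3: issue@1 deps=(None,None) exec_start@1 write@4
I1 mul r2: issue@2 deps=(None,None) exec_start@2 write@3
I2 mul r1: issue@3 deps=(None,1) exec_start@3 write@6
I3 add r2: issue@4 deps=(0,1) exec_start@4 write@7
I4 mul r2: issue@5 deps=(3,2) exec_start@7 write@9
I5 add r3: issue@6 deps=(None,None) exec_start@6 write@8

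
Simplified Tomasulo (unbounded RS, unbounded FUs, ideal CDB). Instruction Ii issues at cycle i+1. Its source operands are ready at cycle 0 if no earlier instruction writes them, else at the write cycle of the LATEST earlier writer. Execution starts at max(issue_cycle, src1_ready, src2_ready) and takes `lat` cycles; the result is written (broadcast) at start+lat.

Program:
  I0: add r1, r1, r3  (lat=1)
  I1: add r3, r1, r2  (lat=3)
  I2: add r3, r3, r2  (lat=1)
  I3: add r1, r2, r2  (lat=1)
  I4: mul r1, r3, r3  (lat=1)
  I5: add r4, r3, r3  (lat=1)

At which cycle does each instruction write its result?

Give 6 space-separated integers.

Answer: 2 5 6 5 7 7

Derivation:
I0 add r1: issue@1 deps=(None,None) exec_start@1 write@2
I1 add r3: issue@2 deps=(0,None) exec_start@2 write@5
I2 add r3: issue@3 deps=(1,None) exec_start@5 write@6
I3 add r1: issue@4 deps=(None,None) exec_start@4 write@5
I4 mul r1: issue@5 deps=(2,2) exec_start@6 write@7
I5 add r4: issue@6 deps=(2,2) exec_start@6 write@7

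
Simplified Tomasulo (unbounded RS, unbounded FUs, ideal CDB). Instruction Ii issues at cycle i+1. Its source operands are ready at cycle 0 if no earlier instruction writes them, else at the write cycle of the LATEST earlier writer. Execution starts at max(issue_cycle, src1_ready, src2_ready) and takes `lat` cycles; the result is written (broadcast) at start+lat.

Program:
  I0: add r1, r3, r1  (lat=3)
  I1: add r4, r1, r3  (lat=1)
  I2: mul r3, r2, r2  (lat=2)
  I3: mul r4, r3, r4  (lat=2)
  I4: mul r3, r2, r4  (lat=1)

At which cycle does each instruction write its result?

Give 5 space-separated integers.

Answer: 4 5 5 7 8

Derivation:
I0 add r1: issue@1 deps=(None,None) exec_start@1 write@4
I1 add r4: issue@2 deps=(0,None) exec_start@4 write@5
I2 mul r3: issue@3 deps=(None,None) exec_start@3 write@5
I3 mul r4: issue@4 deps=(2,1) exec_start@5 write@7
I4 mul r3: issue@5 deps=(None,3) exec_start@7 write@8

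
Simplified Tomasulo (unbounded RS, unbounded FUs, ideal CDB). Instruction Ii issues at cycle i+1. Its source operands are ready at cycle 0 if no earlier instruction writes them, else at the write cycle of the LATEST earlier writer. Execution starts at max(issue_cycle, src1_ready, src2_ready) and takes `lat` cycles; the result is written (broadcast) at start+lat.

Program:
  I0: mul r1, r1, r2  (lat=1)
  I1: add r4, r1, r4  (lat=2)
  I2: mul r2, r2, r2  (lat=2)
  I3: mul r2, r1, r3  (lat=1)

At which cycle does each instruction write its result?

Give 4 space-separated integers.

Answer: 2 4 5 5

Derivation:
I0 mul r1: issue@1 deps=(None,None) exec_start@1 write@2
I1 add r4: issue@2 deps=(0,None) exec_start@2 write@4
I2 mul r2: issue@3 deps=(None,None) exec_start@3 write@5
I3 mul r2: issue@4 deps=(0,None) exec_start@4 write@5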